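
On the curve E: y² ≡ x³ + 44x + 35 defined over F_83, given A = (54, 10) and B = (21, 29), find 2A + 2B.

(10, 8)

First 2A:
Repeated addition: build up to 2A.
2A: tangent at (54, 10): λ = (3·54² + 44)/(2·10) ≡ 77/20. 20⁻¹ ≡ 54 (mod 83), so λ ≡ 77·54 ≡ 8.
  x = λ² - 54 - 54 = 64 - 108 ≡ 39; y = λ·(54 - 39) - 10 ≡ 27. → (39, 27)
2A = (39, 27).
Next 2B:
Repeated addition: build up to 2B.
2B: tangent at (21, 29): λ = (3·21² + 44)/(2·29) ≡ 39/58. 58⁻¹ ≡ 73 (mod 83) since 58·73 = 4234 ≡ 1, so λ ≡ 39·73 ≡ 25.
  x = λ² - 21 - 21 = 625 - 42 ≡ 2; y = λ·(21 - 2) - 29 ≡ 31. → (2, 31)
2B = (2, 31).
Finally 2A + 2B:
(39, 27) + (2, 31). λ = (31 - 27)/(2 - 39) ≡ 4/46 mod 83. 46⁻¹ ≡ 74 (mod 83), so λ ≡ 47.
  x = λ² - 39 - 2 = 2209 - 41 ≡ 10; y = λ·(39 - 10) - 27 ≡ 8. → (10, 8)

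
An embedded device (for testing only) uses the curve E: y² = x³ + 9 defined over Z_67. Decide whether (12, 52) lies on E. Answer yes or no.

no

y² = 52² ≡ 24; x³ + 0x + 9 = 1737 ≡ 62 (mod 67). 24 ≠ 62.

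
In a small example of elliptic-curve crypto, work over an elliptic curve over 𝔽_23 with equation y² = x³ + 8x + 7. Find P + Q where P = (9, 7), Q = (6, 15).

(9, 7) + (6, 15). λ = (15 - 7)/(6 - 9) ≡ 8/20 mod 23. 20⁻¹ ≡ 15 (mod 23), so λ ≡ 5.
  x = λ² - 9 - 6 = 25 - 15 ≡ 10; y = λ·(9 - 10) - 7 ≡ 11. → (10, 11)

(10, 11)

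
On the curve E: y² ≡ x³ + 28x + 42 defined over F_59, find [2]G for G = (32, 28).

(17, 48)

tangent at (32, 28): λ = (3·32² + 28)/(2·28) ≡ 32/56. 56⁻¹ ≡ 39 (mod 59) since 56·39 = 2184 ≡ 1, so λ ≡ 32·39 ≡ 9.
  x = λ² - 32 - 32 = 81 - 64 ≡ 17; y = λ·(32 - 17) - 28 ≡ 48. → (17, 48)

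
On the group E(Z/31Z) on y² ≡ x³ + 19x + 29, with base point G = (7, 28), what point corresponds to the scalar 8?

Repeated addition: build up to 8G.
2G: tangent at (7, 28): λ = (3·7² + 19)/(2·28) ≡ 11/25. 25⁻¹ ≡ 5 (mod 31), so λ ≡ 11·5 ≡ 24.
  x = λ² - 7 - 7 = 576 - 14 ≡ 4; y = λ·(7 - 4) - 28 ≡ 13. → (4, 13)
3G: (4, 13) + (7, 28). λ = (28 - 13)/(7 - 4) ≡ 15/3 mod 31. 3⁻¹ ≡ 21 (mod 31), so λ ≡ 5.
  x = λ² - 4 - 7 = 25 - 11 ≡ 14; y = λ·(4 - 14) - 13 ≡ 30. → (14, 30)
4G: (14, 30) + (7, 28). λ = (28 - 30)/(7 - 14) ≡ 29/24 mod 31. 24⁻¹ ≡ 22 (mod 31) since 24·22 = 528 ≡ 1, so λ ≡ 18.
  x = λ² - 14 - 7 = 324 - 21 ≡ 24; y = λ·(14 - 24) - 30 ≡ 7. → (24, 7)
5G: (24, 7) + (7, 28). λ = (28 - 7)/(7 - 24) ≡ 21/14 mod 31. 14⁻¹ ≡ 20 (mod 31), so λ ≡ 17.
  x = λ² - 24 - 7 = 289 - 31 ≡ 10; y = λ·(24 - 10) - 7 ≡ 14. → (10, 14)
6G: (10, 14) + (7, 28). λ = (28 - 14)/(7 - 10) ≡ 14/28 mod 31. 28⁻¹ ≡ 10 (mod 31) since 28·10 = 280 ≡ 1, so λ ≡ 16.
  x = λ² - 10 - 7 = 256 - 17 ≡ 22; y = λ·(10 - 22) - 14 ≡ 11. → (22, 11)
7G: (22, 11) + (7, 28). λ = (28 - 11)/(7 - 22) ≡ 17/16 mod 31. 16⁻¹ ≡ 2 (mod 31) since 16·2 = 32 ≡ 1, so λ ≡ 3.
  x = λ² - 22 - 7 = 9 - 29 ≡ 11; y = λ·(22 - 11) - 11 ≡ 22. → (11, 22)
8G: (11, 22) + (7, 28). λ = (28 - 22)/(7 - 11) ≡ 6/27 mod 31. 27⁻¹ ≡ 23 (mod 31) since 27·23 = 621 ≡ 1, so λ ≡ 14.
  x = λ² - 11 - 7 = 196 - 18 ≡ 23; y = λ·(11 - 23) - 22 ≡ 27. → (23, 27)

(23, 27)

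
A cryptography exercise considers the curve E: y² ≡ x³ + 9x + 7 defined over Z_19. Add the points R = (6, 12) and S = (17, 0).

(3, 2)

(6, 12) + (17, 0). λ = (0 - 12)/(17 - 6) ≡ 7/11 mod 19. 11⁻¹ ≡ 7 (mod 19), so λ ≡ 11.
  x = λ² - 6 - 17 = 121 - 23 ≡ 3; y = λ·(6 - 3) - 12 ≡ 2. → (3, 2)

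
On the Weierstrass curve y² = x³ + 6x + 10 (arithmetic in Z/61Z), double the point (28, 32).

(54, 28)

tangent at (28, 32): λ = (3·28² + 6)/(2·32) ≡ 40/3. 3⁻¹ ≡ 41 (mod 61), so λ ≡ 40·41 ≡ 54.
  x = λ² - 28 - 28 = 2916 - 56 ≡ 54; y = λ·(28 - 54) - 32 ≡ 28. → (54, 28)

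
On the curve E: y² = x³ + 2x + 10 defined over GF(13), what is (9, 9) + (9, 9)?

tangent at (9, 9): λ = (3·9² + 2)/(2·9) ≡ 11/5. 5⁻¹ ≡ 8 (mod 13), so λ ≡ 11·8 ≡ 10.
  x = λ² - 9 - 9 = 100 - 18 ≡ 4; y = λ·(9 - 4) - 9 ≡ 2. → (4, 2)

(4, 2)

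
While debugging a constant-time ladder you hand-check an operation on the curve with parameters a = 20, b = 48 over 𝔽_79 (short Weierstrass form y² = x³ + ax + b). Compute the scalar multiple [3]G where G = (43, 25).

(49, 63)

Repeated addition: build up to 3G.
2G: tangent at (43, 25): λ = (3·43² + 20)/(2·25) ≡ 37/50. 50⁻¹ ≡ 49 (mod 79), so λ ≡ 37·49 ≡ 75.
  x = λ² - 43 - 43 = 5625 - 86 ≡ 9; y = λ·(43 - 9) - 25 ≡ 76. → (9, 76)
3G: (9, 76) + (43, 25). λ = (25 - 76)/(43 - 9) ≡ 28/34 mod 79. 34⁻¹ ≡ 7 (mod 79) since 34·7 = 238 ≡ 1, so λ ≡ 38.
  x = λ² - 9 - 43 = 1444 - 52 ≡ 49; y = λ·(9 - 49) - 76 ≡ 63. → (49, 63)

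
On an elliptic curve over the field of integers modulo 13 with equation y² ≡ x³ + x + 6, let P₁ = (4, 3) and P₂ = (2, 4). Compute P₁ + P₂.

(4, 3) + (2, 4). λ = (4 - 3)/(2 - 4) ≡ 1/11 mod 13. 11⁻¹ ≡ 6 (mod 13), so λ ≡ 6.
  x = λ² - 4 - 2 = 36 - 6 ≡ 4; y = λ·(4 - 4) - 3 ≡ 10. → (4, 10)

(4, 10)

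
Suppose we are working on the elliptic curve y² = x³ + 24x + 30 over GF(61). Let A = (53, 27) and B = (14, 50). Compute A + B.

(53, 27) + (14, 50). λ = (50 - 27)/(14 - 53) ≡ 23/22 mod 61. 22⁻¹ ≡ 25 (mod 61), so λ ≡ 26.
  x = λ² - 53 - 14 = 676 - 67 ≡ 60; y = λ·(53 - 60) - 27 ≡ 35. → (60, 35)

(60, 35)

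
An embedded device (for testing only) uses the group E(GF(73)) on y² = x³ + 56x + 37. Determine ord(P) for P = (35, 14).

2P: tangent at (35, 14): λ = (3·35² + 56)/(2·14) ≡ 8/28. 28⁻¹ ≡ 60 (mod 73) since 28·60 = 1680 ≡ 1, so λ ≡ 8·60 ≡ 42.
  x = λ² - 35 - 35 = 1764 - 70 ≡ 15; y = λ·(35 - 15) - 14 ≡ 23. → (15, 23)
3P: (15, 23) + (35, 14). λ = (14 - 23)/(35 - 15) ≡ 64/20 mod 73. 20⁻¹ ≡ 11 (mod 73), so λ ≡ 47.
  x = λ² - 15 - 35 = 2209 - 50 ≡ 42; y = λ·(15 - 42) - 23 ≡ 22. → (42, 22)
4P: (42, 22) + (35, 14). λ = (14 - 22)/(35 - 42) ≡ 65/66 mod 73. 66⁻¹ ≡ 52 (mod 73) since 66·52 = 3432 ≡ 1, so λ ≡ 22.
  x = λ² - 42 - 35 = 484 - 77 ≡ 42; y = λ·(42 - 42) - 22 ≡ 51. → (42, 51)
5P: (42, 51) + (35, 14). λ = (14 - 51)/(35 - 42) ≡ 36/66 mod 73. 66⁻¹ ≡ 52 (mod 73), so λ ≡ 47.
  x = λ² - 42 - 35 = 2209 - 77 ≡ 15; y = λ·(42 - 15) - 51 ≡ 50. → (15, 50)
6P: (15, 50) + (35, 14). λ = (14 - 50)/(35 - 15) ≡ 37/20 mod 73. 20⁻¹ ≡ 11 (mod 73) since 20·11 = 220 ≡ 1, so λ ≡ 42.
  x = λ² - 15 - 35 = 1764 - 50 ≡ 35; y = λ·(15 - 35) - 50 ≡ 59. → (35, 59)
7P: (35, 59) + (35, 14): same x and y₁ ≡ -y₂, so the sum is O.
7P = O, so the order is 7.

7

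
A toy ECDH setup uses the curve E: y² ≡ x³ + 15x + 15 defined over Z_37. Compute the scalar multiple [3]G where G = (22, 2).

(2, 4)

Repeated addition: build up to 3G.
2G: tangent at (22, 2): λ = (3·22² + 15)/(2·2) ≡ 24/4. 4⁻¹ ≡ 28 (mod 37), so λ ≡ 24·28 ≡ 6.
  x = λ² - 22 - 22 = 36 - 44 ≡ 29; y = λ·(22 - 29) - 2 ≡ 30. → (29, 30)
3G: (29, 30) + (22, 2). λ = (2 - 30)/(22 - 29) ≡ 9/30 mod 37. 30⁻¹ ≡ 21 (mod 37), so λ ≡ 4.
  x = λ² - 29 - 22 = 16 - 51 ≡ 2; y = λ·(29 - 2) - 30 ≡ 4. → (2, 4)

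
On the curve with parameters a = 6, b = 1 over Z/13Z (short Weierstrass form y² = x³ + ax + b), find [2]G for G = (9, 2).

(5, 0)

tangent at (9, 2): λ = (3·9² + 6)/(2·2) ≡ 2/4. 4⁻¹ ≡ 10 (mod 13) since 4·10 = 40 ≡ 1, so λ ≡ 2·10 ≡ 7.
  x = λ² - 9 - 9 = 49 - 18 ≡ 5; y = λ·(9 - 5) - 2 ≡ 0. → (5, 0)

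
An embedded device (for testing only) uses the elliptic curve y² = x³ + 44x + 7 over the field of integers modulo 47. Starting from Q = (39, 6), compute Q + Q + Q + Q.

Repeated addition: build up to 4Q.
2Q: tangent at (39, 6): λ = (3·39² + 44)/(2·6) ≡ 1/12. 12⁻¹ ≡ 4 (mod 47), so λ ≡ 1·4 ≡ 4.
  x = λ² - 39 - 39 = 16 - 78 ≡ 32; y = λ·(39 - 32) - 6 ≡ 22. → (32, 22)
3Q: (32, 22) + (39, 6). λ = (6 - 22)/(39 - 32) ≡ 31/7 mod 47. 7⁻¹ ≡ 27 (mod 47) since 7·27 = 189 ≡ 1, so λ ≡ 38.
  x = λ² - 32 - 39 = 1444 - 71 ≡ 10; y = λ·(32 - 10) - 22 ≡ 15. → (10, 15)
4Q: (10, 15) + (39, 6). λ = (6 - 15)/(39 - 10) ≡ 38/29 mod 47. 29⁻¹ ≡ 13 (mod 47) since 29·13 = 377 ≡ 1, so λ ≡ 24.
  x = λ² - 10 - 39 = 576 - 49 ≡ 10; y = λ·(10 - 10) - 15 ≡ 32. → (10, 32)

(10, 32)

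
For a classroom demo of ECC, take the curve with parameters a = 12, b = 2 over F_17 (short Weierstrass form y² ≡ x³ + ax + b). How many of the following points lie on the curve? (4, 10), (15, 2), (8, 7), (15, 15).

(4, 10): 10² ≡ 15, rhs ≡ 12 → off.
(15, 2): 2² ≡ 4, rhs ≡ 4 → on.
(8, 7): 7² ≡ 15, rhs ≡ 15 → on.
(15, 15): 15² ≡ 4, rhs ≡ 4 → on.

3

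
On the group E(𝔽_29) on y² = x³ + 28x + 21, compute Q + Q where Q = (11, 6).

(14, 5)

tangent at (11, 6): λ = (3·11² + 28)/(2·6) ≡ 14/12. 12⁻¹ ≡ 17 (mod 29), so λ ≡ 14·17 ≡ 6.
  x = λ² - 11 - 11 = 36 - 22 ≡ 14; y = λ·(11 - 14) - 6 ≡ 5. → (14, 5)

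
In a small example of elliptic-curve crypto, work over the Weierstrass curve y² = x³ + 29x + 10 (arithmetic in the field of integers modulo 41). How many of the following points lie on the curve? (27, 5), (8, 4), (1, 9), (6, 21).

(27, 5): 5² ≡ 25, rhs ≡ 17 → off.
(8, 4): 4² ≡ 16, rhs ≡ 16 → on.
(1, 9): 9² ≡ 40, rhs ≡ 40 → on.
(6, 21): 21² ≡ 31, rhs ≡ 31 → on.

3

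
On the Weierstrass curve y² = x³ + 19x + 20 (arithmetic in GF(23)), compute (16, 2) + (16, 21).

The two points share x = 16 and their y-coordinates satisfy 2 + 21 ≡ 0 (mod 23), so they are inverses. Their sum is the point at infinity.

O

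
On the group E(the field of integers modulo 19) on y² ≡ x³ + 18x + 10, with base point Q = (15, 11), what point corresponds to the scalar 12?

O

Double-and-add on 12 = (1100)₂. Start with Q = (15, 11) for the leading 1-bit.
double: tangent at (15, 11): λ = (3·15² + 18)/(2·11) ≡ 9/3. 3⁻¹ ≡ 13 (mod 19), so λ ≡ 9·13 ≡ 3.
  x = λ² - 15 - 15 = 9 - 30 ≡ 17; y = λ·(15 - 17) - 11 ≡ 2. → (17, 2)
add Q: (17, 2) + (15, 11). λ = (11 - 2)/(15 - 17) ≡ 9/17 mod 19. 17⁻¹ ≡ 9 (mod 19), so λ ≡ 5.
  x = λ² - 17 - 15 = 25 - 32 ≡ 12; y = λ·(17 - 12) - 2 ≡ 4. → (12, 4)
double: tangent at (12, 4): λ = (3·12² + 18)/(2·4) ≡ 13/8. 8⁻¹ ≡ 12 (mod 19), so λ ≡ 13·12 ≡ 4.
  x = λ² - 12 - 12 = 16 - 24 ≡ 11; y = λ·(12 - 11) - 4 ≡ 0. → (11, 0)
double: (11, 0) + (11, 0): same x and y₁ ≡ -y₂, so the sum is the point at infinity.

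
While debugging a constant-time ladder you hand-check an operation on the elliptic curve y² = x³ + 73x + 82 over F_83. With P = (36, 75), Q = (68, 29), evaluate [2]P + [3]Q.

First 2P:
Repeated addition: build up to 2P.
2P: tangent at (36, 75): λ = (3·36² + 73)/(2·75) ≡ 60/67. 67⁻¹ ≡ 57 (mod 83) since 67·57 = 3819 ≡ 1, so λ ≡ 60·57 ≡ 17.
  x = λ² - 36 - 36 = 289 - 72 ≡ 51; y = λ·(36 - 51) - 75 ≡ 2. → (51, 2)
2P = (51, 2).
Next 3Q:
Repeated addition: build up to 3Q.
2Q: tangent at (68, 29): λ = (3·68² + 73)/(2·29) ≡ 1/58. 58⁻¹ ≡ 73 (mod 83), so λ ≡ 1·73 ≡ 73.
  x = λ² - 68 - 68 = 5329 - 136 ≡ 47; y = λ·(68 - 47) - 29 ≡ 10. → (47, 10)
3Q: (47, 10) + (68, 29). λ = (29 - 10)/(68 - 47) ≡ 19/21 mod 83. 21⁻¹ ≡ 4 (mod 83), so λ ≡ 76.
  x = λ² - 47 - 68 = 5776 - 115 ≡ 17; y = λ·(47 - 17) - 10 ≡ 29. → (17, 29)
3Q = (17, 29).
Finally 2P + 3Q:
(51, 2) + (17, 29). λ = (29 - 2)/(17 - 51) ≡ 27/49 mod 83. 49⁻¹ ≡ 61 (mod 83) since 49·61 = 2989 ≡ 1, so λ ≡ 70.
  x = λ² - 51 - 17 = 4900 - 68 ≡ 18; y = λ·(51 - 18) - 2 ≡ 67. → (18, 67)

(18, 67)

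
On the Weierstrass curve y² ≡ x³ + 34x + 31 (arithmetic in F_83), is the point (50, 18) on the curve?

no

y² = 18² ≡ 75; x³ + 34x + 31 = 126731 ≡ 73 (mod 83). 75 ≠ 73.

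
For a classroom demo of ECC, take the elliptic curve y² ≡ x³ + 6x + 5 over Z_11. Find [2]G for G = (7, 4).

(2, 5)

tangent at (7, 4): λ = (3·7² + 6)/(2·4) ≡ 10/8. 8⁻¹ ≡ 7 (mod 11), so λ ≡ 10·7 ≡ 4.
  x = λ² - 7 - 7 = 16 - 14 ≡ 2; y = λ·(7 - 2) - 4 ≡ 5. → (2, 5)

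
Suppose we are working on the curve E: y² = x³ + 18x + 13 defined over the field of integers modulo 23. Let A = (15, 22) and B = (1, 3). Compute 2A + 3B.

(15, 22)

First 2A:
Repeated addition: build up to 2A.
2A: tangent at (15, 22): λ = (3·15² + 18)/(2·22) ≡ 3/21. 21⁻¹ ≡ 11 (mod 23), so λ ≡ 3·11 ≡ 10.
  x = λ² - 15 - 15 = 100 - 30 ≡ 1; y = λ·(15 - 1) - 22 ≡ 3. → (1, 3)
2A = (1, 3).
Next 3B:
Repeated addition: build up to 3B.
2B: tangent at (1, 3): λ = (3·1² + 18)/(2·3) ≡ 21/6. 6⁻¹ ≡ 4 (mod 23) since 6·4 = 24 ≡ 1, so λ ≡ 21·4 ≡ 15.
  x = λ² - 1 - 1 = 225 - 2 ≡ 16; y = λ·(1 - 16) - 3 ≡ 2. → (16, 2)
3B: (16, 2) + (1, 3). λ = (3 - 2)/(1 - 16) ≡ 1/8 mod 23. 8⁻¹ ≡ 3 (mod 23) since 8·3 = 24 ≡ 1, so λ ≡ 3.
  x = λ² - 16 - 1 = 9 - 17 ≡ 15; y = λ·(16 - 15) - 2 ≡ 1. → (15, 1)
3B = (15, 1).
Finally 2A + 3B:
(1, 3) + (15, 1). λ = (1 - 3)/(15 - 1) ≡ 21/14 mod 23. 14⁻¹ ≡ 5 (mod 23), so λ ≡ 13.
  x = λ² - 1 - 15 = 169 - 16 ≡ 15; y = λ·(1 - 15) - 3 ≡ 22. → (15, 22)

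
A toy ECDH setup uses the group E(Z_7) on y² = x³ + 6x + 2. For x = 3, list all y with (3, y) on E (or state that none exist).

x³ + 6x + 2 = 47 ≡ 5 (mod 7).
5 is a non-residue mod 7; no y exists.

none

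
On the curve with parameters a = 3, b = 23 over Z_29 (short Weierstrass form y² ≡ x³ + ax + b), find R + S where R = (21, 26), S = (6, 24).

(21, 26) + (6, 24). λ = (24 - 26)/(6 - 21) ≡ 27/14 mod 29. 14⁻¹ ≡ 27 (mod 29), so λ ≡ 4.
  x = λ² - 21 - 6 = 16 - 27 ≡ 18; y = λ·(21 - 18) - 26 ≡ 15. → (18, 15)

(18, 15)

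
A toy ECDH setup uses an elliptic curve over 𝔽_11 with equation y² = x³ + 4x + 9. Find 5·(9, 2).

Write P = (9, 2).
Double-and-add on 5 = (101)₂. Start with P = (9, 2) for the leading 1-bit.
double: tangent at (9, 2): λ = (3·9² + 4)/(2·2) ≡ 5/4. 4⁻¹ ≡ 3 (mod 11) since 4·3 = 12 ≡ 1, so λ ≡ 5·3 ≡ 4.
  x = λ² - 9 - 9 = 16 - 18 ≡ 9; y = λ·(9 - 9) - 2 ≡ 9. → (9, 9)
double: tangent at (9, 9): λ = (3·9² + 4)/(2·9) ≡ 5/7. 7⁻¹ ≡ 8 (mod 11) since 7·8 = 56 ≡ 1, so λ ≡ 5·8 ≡ 7.
  x = λ² - 9 - 9 = 49 - 18 ≡ 9; y = λ·(9 - 9) - 9 ≡ 2. → (9, 2)
add P: tangent at (9, 2): λ = (3·9² + 4)/(2·2) ≡ 5/4. 4⁻¹ ≡ 3 (mod 11), so λ ≡ 5·3 ≡ 4.
  x = λ² - 9 - 9 = 16 - 18 ≡ 9; y = λ·(9 - 9) - 2 ≡ 9. → (9, 9)

(9, 9)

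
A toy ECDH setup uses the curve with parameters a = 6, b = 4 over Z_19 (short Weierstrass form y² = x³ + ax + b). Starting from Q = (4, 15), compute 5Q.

Double-and-add on 5 = (101)₂. Start with Q = (4, 15) for the leading 1-bit.
double: tangent at (4, 15): λ = (3·4² + 6)/(2·15) ≡ 16/11. 11⁻¹ ≡ 7 (mod 19), so λ ≡ 16·7 ≡ 17.
  x = λ² - 4 - 4 = 289 - 8 ≡ 15; y = λ·(4 - 15) - 15 ≡ 7. → (15, 7)
double: tangent at (15, 7): λ = (3·15² + 6)/(2·7) ≡ 16/14. 14⁻¹ ≡ 15 (mod 19) since 14·15 = 210 ≡ 1, so λ ≡ 16·15 ≡ 12.
  x = λ² - 15 - 15 = 144 - 30 ≡ 0; y = λ·(15 - 0) - 7 ≡ 2. → (0, 2)
add Q: (0, 2) + (4, 15). λ = (15 - 2)/(4 - 0) ≡ 13/4 mod 19. 4⁻¹ ≡ 5 (mod 19) since 4·5 = 20 ≡ 1, so λ ≡ 8.
  x = λ² - 0 - 4 = 64 - 4 ≡ 3; y = λ·(0 - 3) - 2 ≡ 12. → (3, 12)

(3, 12)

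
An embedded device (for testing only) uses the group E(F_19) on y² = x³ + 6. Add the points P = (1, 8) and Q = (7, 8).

(1, 8) + (7, 8). λ = (8 - 8)/(7 - 1) ≡ 0/6 mod 19. 6⁻¹ ≡ 16 (mod 19) since 6·16 = 96 ≡ 1, so λ ≡ 0.
  x = λ² - 1 - 7 = 0 - 8 ≡ 11; y = λ·(1 - 11) - 8 ≡ 11. → (11, 11)

(11, 11)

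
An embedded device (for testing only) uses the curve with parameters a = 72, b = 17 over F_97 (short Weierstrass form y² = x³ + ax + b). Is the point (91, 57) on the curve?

y² = 57² ≡ 48; x³ + 72x + 17 = 760140 ≡ 48 (mod 97). 48 = 48.

yes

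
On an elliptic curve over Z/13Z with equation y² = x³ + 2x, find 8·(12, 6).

Write G = (12, 6).
Repeated addition: build up to 8G.
2G: tangent at (12, 6): λ = (3·12² + 2)/(2·6) ≡ 5/12. 12⁻¹ ≡ 12 (mod 13), so λ ≡ 5·12 ≡ 8.
  x = λ² - 12 - 12 = 64 - 24 ≡ 1; y = λ·(12 - 1) - 6 ≡ 4. → (1, 4)
3G: (1, 4) + (12, 6). λ = (6 - 4)/(12 - 1) ≡ 2/11 mod 13. 11⁻¹ ≡ 6 (mod 13), so λ ≡ 12.
  x = λ² - 1 - 12 = 144 - 13 ≡ 1; y = λ·(1 - 1) - 4 ≡ 9. → (1, 9)
4G: (1, 9) + (12, 6). λ = (6 - 9)/(12 - 1) ≡ 10/11 mod 13. 11⁻¹ ≡ 6 (mod 13) since 11·6 = 66 ≡ 1, so λ ≡ 8.
  x = λ² - 1 - 12 = 64 - 13 ≡ 12; y = λ·(1 - 12) - 9 ≡ 7. → (12, 7)
5G: (12, 7) + (12, 6): same x and y₁ ≡ -y₂, so the sum is ∞.
6G: ∞ + (12, 6) = (12, 6) (identity).
7G: tangent at (12, 6): λ = (3·12² + 2)/(2·6) ≡ 5/12. 12⁻¹ ≡ 12 (mod 13), so λ ≡ 5·12 ≡ 8.
  x = λ² - 12 - 12 = 64 - 24 ≡ 1; y = λ·(12 - 1) - 6 ≡ 4. → (1, 4)
8G: (1, 4) + (12, 6). λ = (6 - 4)/(12 - 1) ≡ 2/11 mod 13. 11⁻¹ ≡ 6 (mod 13), so λ ≡ 12.
  x = λ² - 1 - 12 = 144 - 13 ≡ 1; y = λ·(1 - 1) - 4 ≡ 9. → (1, 9)

(1, 9)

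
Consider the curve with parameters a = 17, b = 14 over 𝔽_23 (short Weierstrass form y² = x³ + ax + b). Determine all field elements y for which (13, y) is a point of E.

none

x³ + 17x + 14 = 2432 ≡ 17 (mod 23).
17 is a non-residue mod 23; no y exists.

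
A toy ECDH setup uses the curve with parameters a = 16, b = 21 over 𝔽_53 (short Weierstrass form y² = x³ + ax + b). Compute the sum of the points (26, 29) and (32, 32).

(26, 29) + (32, 32). λ = (32 - 29)/(32 - 26) ≡ 3/6 mod 53. 6⁻¹ ≡ 9 (mod 53), so λ ≡ 27.
  x = λ² - 26 - 32 = 729 - 58 ≡ 35; y = λ·(26 - 35) - 29 ≡ 46. → (35, 46)

(35, 46)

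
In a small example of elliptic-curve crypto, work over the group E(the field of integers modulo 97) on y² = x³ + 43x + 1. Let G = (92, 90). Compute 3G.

(90, 6)

Repeated addition: build up to 3G.
2G: tangent at (92, 90): λ = (3·92² + 43)/(2·90) ≡ 21/83. 83⁻¹ ≡ 90 (mod 97), so λ ≡ 21·90 ≡ 47.
  x = λ² - 92 - 92 = 2209 - 184 ≡ 85; y = λ·(92 - 85) - 90 ≡ 45. → (85, 45)
3G: (85, 45) + (92, 90). λ = (90 - 45)/(92 - 85) ≡ 45/7 mod 97. 7⁻¹ ≡ 14 (mod 97) since 7·14 = 98 ≡ 1, so λ ≡ 48.
  x = λ² - 85 - 92 = 2304 - 177 ≡ 90; y = λ·(85 - 90) - 45 ≡ 6. → (90, 6)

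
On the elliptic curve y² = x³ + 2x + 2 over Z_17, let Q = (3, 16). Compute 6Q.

(9, 1)

Repeated addition: build up to 6Q.
2Q: tangent at (3, 16): λ = (3·3² + 2)/(2·16) ≡ 12/15. 15⁻¹ ≡ 8 (mod 17) since 15·8 = 120 ≡ 1, so λ ≡ 12·8 ≡ 11.
  x = λ² - 3 - 3 = 121 - 6 ≡ 13; y = λ·(3 - 13) - 16 ≡ 10. → (13, 10)
3Q: (13, 10) + (3, 16). λ = (16 - 10)/(3 - 13) ≡ 6/7 mod 17. 7⁻¹ ≡ 5 (mod 17), so λ ≡ 13.
  x = λ² - 13 - 3 = 169 - 16 ≡ 0; y = λ·(13 - 0) - 10 ≡ 6. → (0, 6)
4Q: (0, 6) + (3, 16). λ = (16 - 6)/(3 - 0) ≡ 10/3 mod 17. 3⁻¹ ≡ 6 (mod 17) since 3·6 = 18 ≡ 1, so λ ≡ 9.
  x = λ² - 0 - 3 = 81 - 3 ≡ 10; y = λ·(0 - 10) - 6 ≡ 6. → (10, 6)
5Q: (10, 6) + (3, 16). λ = (16 - 6)/(3 - 10) ≡ 10/10 mod 17. 10⁻¹ ≡ 12 (mod 17) since 10·12 = 120 ≡ 1, so λ ≡ 1.
  x = λ² - 10 - 3 = 1 - 13 ≡ 5; y = λ·(10 - 5) - 6 ≡ 16. → (5, 16)
6Q: (5, 16) + (3, 16). λ = (16 - 16)/(3 - 5) ≡ 0/15 mod 17. 15⁻¹ ≡ 8 (mod 17), so λ ≡ 0.
  x = λ² - 5 - 3 = 0 - 8 ≡ 9; y = λ·(5 - 9) - 16 ≡ 1. → (9, 1)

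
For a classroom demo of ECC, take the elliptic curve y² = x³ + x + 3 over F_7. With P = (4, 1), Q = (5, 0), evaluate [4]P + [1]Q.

First 4P:
Repeated addition: build up to 4P.
2P: tangent at (4, 1): λ = (3·4² + 1)/(2·1) ≡ 0/2. 2⁻¹ ≡ 4 (mod 7) since 2·4 = 8 ≡ 1, so λ ≡ 0·4 ≡ 0.
  x = λ² - 4 - 4 = 0 - 8 ≡ 6; y = λ·(4 - 6) - 1 ≡ 6. → (6, 6)
3P: (6, 6) + (4, 1). λ = (1 - 6)/(4 - 6) ≡ 2/5 mod 7. 5⁻¹ ≡ 3 (mod 7), so λ ≡ 6.
  x = λ² - 6 - 4 = 36 - 10 ≡ 5; y = λ·(6 - 5) - 6 ≡ 0. → (5, 0)
4P: (5, 0) + (4, 1). λ = (1 - 0)/(4 - 5) ≡ 1/6 mod 7. 6⁻¹ ≡ 6 (mod 7), so λ ≡ 6.
  x = λ² - 5 - 4 = 36 - 9 ≡ 6; y = λ·(5 - 6) - 0 ≡ 1. → (6, 1)
4P = (6, 1).
Finally 4P + Q:
(6, 1) + (5, 0). λ = (0 - 1)/(5 - 6) ≡ 6/6 mod 7. 6⁻¹ ≡ 6 (mod 7), so λ ≡ 1.
  x = λ² - 6 - 5 = 1 - 11 ≡ 4; y = λ·(6 - 4) - 1 ≡ 1. → (4, 1)

(4, 1)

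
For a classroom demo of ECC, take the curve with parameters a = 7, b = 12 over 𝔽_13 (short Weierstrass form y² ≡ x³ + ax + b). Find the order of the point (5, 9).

8

2P: tangent at (5, 9): λ = (3·5² + 7)/(2·9) ≡ 4/5. 5⁻¹ ≡ 8 (mod 13), so λ ≡ 4·8 ≡ 6.
  x = λ² - 5 - 5 = 36 - 10 ≡ 0; y = λ·(5 - 0) - 9 ≡ 8. → (0, 8)
3P: (0, 8) + (5, 9). λ = (9 - 8)/(5 - 0) ≡ 1/5 mod 13. 5⁻¹ ≡ 8 (mod 13) since 5·8 = 40 ≡ 1, so λ ≡ 8.
  x = λ² - 0 - 5 = 64 - 5 ≡ 7; y = λ·(0 - 7) - 8 ≡ 1. → (7, 1)
4P: (7, 1) + (5, 9). λ = (9 - 1)/(5 - 7) ≡ 8/11 mod 13. 11⁻¹ ≡ 6 (mod 13) since 11·6 = 66 ≡ 1, so λ ≡ 9.
  x = λ² - 7 - 5 = 81 - 12 ≡ 4; y = λ·(7 - 4) - 1 ≡ 0. → (4, 0)
5P: (4, 0) + (5, 9). λ = (9 - 0)/(5 - 4) ≡ 9/1 mod 13. 1⁻¹ ≡ 1 (mod 13), so λ ≡ 9.
  x = λ² - 4 - 5 = 81 - 9 ≡ 7; y = λ·(4 - 7) - 0 ≡ 12. → (7, 12)
6P: (7, 12) + (5, 9). λ = (9 - 12)/(5 - 7) ≡ 10/11 mod 13. 11⁻¹ ≡ 6 (mod 13), so λ ≡ 8.
  x = λ² - 7 - 5 = 64 - 12 ≡ 0; y = λ·(7 - 0) - 12 ≡ 5. → (0, 5)
7P: (0, 5) + (5, 9). λ = (9 - 5)/(5 - 0) ≡ 4/5 mod 13. 5⁻¹ ≡ 8 (mod 13), so λ ≡ 6.
  x = λ² - 0 - 5 = 36 - 5 ≡ 5; y = λ·(0 - 5) - 5 ≡ 4. → (5, 4)
8P: (5, 4) + (5, 9): same x and y₁ ≡ -y₂, so the sum is O.
8P = O, so the order is 8.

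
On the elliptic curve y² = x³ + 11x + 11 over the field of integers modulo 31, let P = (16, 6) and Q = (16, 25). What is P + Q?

O

The two points share x = 16 and their y-coordinates satisfy 6 + 25 ≡ 0 (mod 31), so they are inverses. Their sum is O.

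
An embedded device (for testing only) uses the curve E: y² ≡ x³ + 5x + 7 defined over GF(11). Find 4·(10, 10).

O

Write P = (10, 10).
Double-and-add on 4 = (100)₂. Start with P = (10, 10) for the leading 1-bit.
double: tangent at (10, 10): λ = (3·10² + 5)/(2·10) ≡ 8/9. 9⁻¹ ≡ 5 (mod 11), so λ ≡ 8·5 ≡ 7.
  x = λ² - 10 - 10 = 49 - 20 ≡ 7; y = λ·(10 - 7) - 10 ≡ 0. → (7, 0)
double: (7, 0) + (7, 0): same x and y₁ ≡ -y₂, so the sum is 𝒪.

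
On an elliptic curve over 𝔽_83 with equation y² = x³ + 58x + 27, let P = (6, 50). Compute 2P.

(71, 33)

tangent at (6, 50): λ = (3·6² + 58)/(2·50) ≡ 0/17. 17⁻¹ ≡ 44 (mod 83), so λ ≡ 0·44 ≡ 0.
  x = λ² - 6 - 6 = 0 - 12 ≡ 71; y = λ·(6 - 71) - 50 ≡ 33. → (71, 33)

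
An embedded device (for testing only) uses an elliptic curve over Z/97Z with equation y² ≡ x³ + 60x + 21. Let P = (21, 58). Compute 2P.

(57, 58)

tangent at (21, 58): λ = (3·21² + 60)/(2·58) ≡ 25/19. 19⁻¹ ≡ 46 (mod 97), so λ ≡ 25·46 ≡ 83.
  x = λ² - 21 - 21 = 6889 - 42 ≡ 57; y = λ·(21 - 57) - 58 ≡ 58. → (57, 58)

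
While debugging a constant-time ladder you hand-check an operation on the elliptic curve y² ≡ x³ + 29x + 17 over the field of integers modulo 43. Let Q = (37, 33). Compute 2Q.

tangent at (37, 33): λ = (3·37² + 29)/(2·33) ≡ 8/23. 23⁻¹ ≡ 15 (mod 43), so λ ≡ 8·15 ≡ 34.
  x = λ² - 37 - 37 = 1156 - 74 ≡ 7; y = λ·(37 - 7) - 33 ≡ 41. → (7, 41)

(7, 41)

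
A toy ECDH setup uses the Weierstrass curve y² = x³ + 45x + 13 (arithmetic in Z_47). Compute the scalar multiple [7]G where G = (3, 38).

Repeated addition: build up to 7G.
2G: tangent at (3, 38): λ = (3·3² + 45)/(2·38) ≡ 25/29. 29⁻¹ ≡ 13 (mod 47), so λ ≡ 25·13 ≡ 43.
  x = λ² - 3 - 3 = 1849 - 6 ≡ 10; y = λ·(3 - 10) - 38 ≡ 37. → (10, 37)
3G: (10, 37) + (3, 38). λ = (38 - 37)/(3 - 10) ≡ 1/40 mod 47. 40⁻¹ ≡ 20 (mod 47), so λ ≡ 20.
  x = λ² - 10 - 3 = 400 - 13 ≡ 11; y = λ·(10 - 11) - 37 ≡ 37. → (11, 37)
4G: (11, 37) + (3, 38). λ = (38 - 37)/(3 - 11) ≡ 1/39 mod 47. 39⁻¹ ≡ 41 (mod 47), so λ ≡ 41.
  x = λ² - 11 - 3 = 1681 - 14 ≡ 22; y = λ·(11 - 22) - 37 ≡ 29. → (22, 29)
5G: (22, 29) + (3, 38). λ = (38 - 29)/(3 - 22) ≡ 9/28 mod 47. 28⁻¹ ≡ 42 (mod 47) since 28·42 = 1176 ≡ 1, so λ ≡ 2.
  x = λ² - 22 - 3 = 4 - 25 ≡ 26; y = λ·(22 - 26) - 29 ≡ 10. → (26, 10)
6G: (26, 10) + (3, 38). λ = (38 - 10)/(3 - 26) ≡ 28/24 mod 47. 24⁻¹ ≡ 2 (mod 47), so λ ≡ 9.
  x = λ² - 26 - 3 = 81 - 29 ≡ 5; y = λ·(26 - 5) - 10 ≡ 38. → (5, 38)
7G: (5, 38) + (3, 38). λ = (38 - 38)/(3 - 5) ≡ 0/45 mod 47. 45⁻¹ ≡ 23 (mod 47), so λ ≡ 0.
  x = λ² - 5 - 3 = 0 - 8 ≡ 39; y = λ·(5 - 39) - 38 ≡ 9. → (39, 9)

(39, 9)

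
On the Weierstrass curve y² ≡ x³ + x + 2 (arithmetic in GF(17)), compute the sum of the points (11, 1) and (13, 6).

(12, 5)

(11, 1) + (13, 6). λ = (6 - 1)/(13 - 11) ≡ 5/2 mod 17. 2⁻¹ ≡ 9 (mod 17) since 2·9 = 18 ≡ 1, so λ ≡ 11.
  x = λ² - 11 - 13 = 121 - 24 ≡ 12; y = λ·(11 - 12) - 1 ≡ 5. → (12, 5)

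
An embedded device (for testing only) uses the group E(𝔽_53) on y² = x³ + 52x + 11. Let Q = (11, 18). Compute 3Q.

(50, 27)

Repeated addition: build up to 3Q.
2Q: tangent at (11, 18): λ = (3·11² + 52)/(2·18) ≡ 44/36. 36⁻¹ ≡ 28 (mod 53), so λ ≡ 44·28 ≡ 13.
  x = λ² - 11 - 11 = 169 - 22 ≡ 41; y = λ·(11 - 41) - 18 ≡ 16. → (41, 16)
3Q: (41, 16) + (11, 18). λ = (18 - 16)/(11 - 41) ≡ 2/23 mod 53. 23⁻¹ ≡ 30 (mod 53) since 23·30 = 690 ≡ 1, so λ ≡ 7.
  x = λ² - 41 - 11 = 49 - 52 ≡ 50; y = λ·(41 - 50) - 16 ≡ 27. → (50, 27)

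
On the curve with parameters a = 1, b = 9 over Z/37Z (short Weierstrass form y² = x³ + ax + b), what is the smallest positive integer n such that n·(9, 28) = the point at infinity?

7

2P: tangent at (9, 28): λ = (3·9² + 1)/(2·28) ≡ 22/19. 19⁻¹ ≡ 2 (mod 37) since 19·2 = 38 ≡ 1, so λ ≡ 22·2 ≡ 7.
  x = λ² - 9 - 9 = 49 - 18 ≡ 31; y = λ·(9 - 31) - 28 ≡ 3. → (31, 3)
3P: (31, 3) + (9, 28). λ = (28 - 3)/(9 - 31) ≡ 25/15 mod 37. 15⁻¹ ≡ 5 (mod 37) since 15·5 = 75 ≡ 1, so λ ≡ 14.
  x = λ² - 31 - 9 = 196 - 40 ≡ 8; y = λ·(31 - 8) - 3 ≡ 23. → (8, 23)
4P: (8, 23) + (9, 28). λ = (28 - 23)/(9 - 8) ≡ 5/1 mod 37. 1⁻¹ ≡ 1 (mod 37), so λ ≡ 5.
  x = λ² - 8 - 9 = 25 - 17 ≡ 8; y = λ·(8 - 8) - 23 ≡ 14. → (8, 14)
5P: (8, 14) + (9, 28). λ = (28 - 14)/(9 - 8) ≡ 14/1 mod 37. 1⁻¹ ≡ 1 (mod 37), so λ ≡ 14.
  x = λ² - 8 - 9 = 196 - 17 ≡ 31; y = λ·(8 - 31) - 14 ≡ 34. → (31, 34)
6P: (31, 34) + (9, 28). λ = (28 - 34)/(9 - 31) ≡ 31/15 mod 37. 15⁻¹ ≡ 5 (mod 37), so λ ≡ 7.
  x = λ² - 31 - 9 = 49 - 40 ≡ 9; y = λ·(31 - 9) - 34 ≡ 9. → (9, 9)
7P: (9, 9) + (9, 28): same x and y₁ ≡ -y₂, so the sum is the point at infinity.
7P = the point at infinity, so the order is 7.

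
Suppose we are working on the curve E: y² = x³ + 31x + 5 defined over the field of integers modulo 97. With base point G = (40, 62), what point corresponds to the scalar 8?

(65, 96)

Double-and-add on 8 = (1000)₂. Start with G = (40, 62) for the leading 1-bit.
double: tangent at (40, 62): λ = (3·40² + 31)/(2·62) ≡ 78/27. 27⁻¹ ≡ 18 (mod 97) since 27·18 = 486 ≡ 1, so λ ≡ 78·18 ≡ 46.
  x = λ² - 40 - 40 = 2116 - 80 ≡ 96; y = λ·(40 - 96) - 62 ≡ 78. → (96, 78)
double: tangent at (96, 78): λ = (3·96² + 31)/(2·78) ≡ 34/59. 59⁻¹ ≡ 74 (mod 97), so λ ≡ 34·74 ≡ 91.
  x = λ² - 96 - 96 = 8281 - 192 ≡ 38; y = λ·(96 - 38) - 78 ≡ 59. → (38, 59)
double: tangent at (38, 59): λ = (3·38² + 31)/(2·59) ≡ 95/21. 21⁻¹ ≡ 37 (mod 97) since 21·37 = 777 ≡ 1, so λ ≡ 95·37 ≡ 23.
  x = λ² - 38 - 38 = 529 - 76 ≡ 65; y = λ·(38 - 65) - 59 ≡ 96. → (65, 96)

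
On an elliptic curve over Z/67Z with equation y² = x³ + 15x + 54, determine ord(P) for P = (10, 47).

9

2P: tangent at (10, 47): λ = (3·10² + 15)/(2·47) ≡ 47/27. 27⁻¹ ≡ 5 (mod 67) since 27·5 = 135 ≡ 1, so λ ≡ 47·5 ≡ 34.
  x = λ² - 10 - 10 = 1156 - 20 ≡ 64; y = λ·(10 - 64) - 47 ≡ 60. → (64, 60)
3P: (64, 60) + (10, 47). λ = (47 - 60)/(10 - 64) ≡ 54/13 mod 67. 13⁻¹ ≡ 31 (mod 67), so λ ≡ 66.
  x = λ² - 64 - 10 = 4356 - 74 ≡ 61; y = λ·(64 - 61) - 60 ≡ 4. → (61, 4)
4P: (61, 4) + (10, 47). λ = (47 - 4)/(10 - 61) ≡ 43/16 mod 67. 16⁻¹ ≡ 21 (mod 67), so λ ≡ 32.
  x = λ² - 61 - 10 = 1024 - 71 ≡ 15; y = λ·(61 - 15) - 4 ≡ 61. → (15, 61)
5P: (15, 61) + (10, 47). λ = (47 - 61)/(10 - 15) ≡ 53/62 mod 67. 62⁻¹ ≡ 40 (mod 67) since 62·40 = 2480 ≡ 1, so λ ≡ 43.
  x = λ² - 15 - 10 = 1849 - 25 ≡ 15; y = λ·(15 - 15) - 61 ≡ 6. → (15, 6)
6P: (15, 6) + (10, 47). λ = (47 - 6)/(10 - 15) ≡ 41/62 mod 67. 62⁻¹ ≡ 40 (mod 67) since 62·40 = 2480 ≡ 1, so λ ≡ 32.
  x = λ² - 15 - 10 = 1024 - 25 ≡ 61; y = λ·(15 - 61) - 6 ≡ 63. → (61, 63)
7P: (61, 63) + (10, 47). λ = (47 - 63)/(10 - 61) ≡ 51/16 mod 67. 16⁻¹ ≡ 21 (mod 67), so λ ≡ 66.
  x = λ² - 61 - 10 = 4356 - 71 ≡ 64; y = λ·(61 - 64) - 63 ≡ 7. → (64, 7)
8P: (64, 7) + (10, 47). λ = (47 - 7)/(10 - 64) ≡ 40/13 mod 67. 13⁻¹ ≡ 31 (mod 67), so λ ≡ 34.
  x = λ² - 64 - 10 = 1156 - 74 ≡ 10; y = λ·(64 - 10) - 7 ≡ 20. → (10, 20)
9P: (10, 20) + (10, 47): same x and y₁ ≡ -y₂, so the sum is O.
9P = O, so the order is 9.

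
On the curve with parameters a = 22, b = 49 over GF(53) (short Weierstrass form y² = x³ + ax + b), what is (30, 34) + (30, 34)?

tangent at (30, 34): λ = (3·30² + 22)/(2·34) ≡ 19/15. 15⁻¹ ≡ 46 (mod 53) since 15·46 = 690 ≡ 1, so λ ≡ 19·46 ≡ 26.
  x = λ² - 30 - 30 = 676 - 60 ≡ 33; y = λ·(30 - 33) - 34 ≡ 47. → (33, 47)

(33, 47)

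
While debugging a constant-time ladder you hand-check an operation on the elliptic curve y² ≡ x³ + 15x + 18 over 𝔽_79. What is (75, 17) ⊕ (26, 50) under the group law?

(59, 48)

(75, 17) + (26, 50). λ = (50 - 17)/(26 - 75) ≡ 33/30 mod 79. 30⁻¹ ≡ 29 (mod 79), so λ ≡ 9.
  x = λ² - 75 - 26 = 81 - 101 ≡ 59; y = λ·(75 - 59) - 17 ≡ 48. → (59, 48)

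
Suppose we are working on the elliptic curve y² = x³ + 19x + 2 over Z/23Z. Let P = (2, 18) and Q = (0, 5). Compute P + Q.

(0, 18)

(2, 18) + (0, 5). λ = (5 - 18)/(0 - 2) ≡ 10/21 mod 23. 21⁻¹ ≡ 11 (mod 23), so λ ≡ 18.
  x = λ² - 2 - 0 = 324 - 2 ≡ 0; y = λ·(2 - 0) - 18 ≡ 18. → (0, 18)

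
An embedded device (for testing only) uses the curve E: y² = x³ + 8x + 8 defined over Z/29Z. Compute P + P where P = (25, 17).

(7, 28)

tangent at (25, 17): λ = (3·25² + 8)/(2·17) ≡ 27/5. 5⁻¹ ≡ 6 (mod 29), so λ ≡ 27·6 ≡ 17.
  x = λ² - 25 - 25 = 289 - 50 ≡ 7; y = λ·(25 - 7) - 17 ≡ 28. → (7, 28)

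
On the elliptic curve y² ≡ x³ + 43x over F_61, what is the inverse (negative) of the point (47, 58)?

-(47, 58) = (47, -58 mod 61) = (47, 3).

(47, 3)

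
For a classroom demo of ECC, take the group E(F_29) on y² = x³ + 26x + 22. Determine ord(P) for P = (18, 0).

2

2P: (18, 0) + (18, 0): same x and y₁ ≡ -y₂, so the sum is 𝒪.
2P = 𝒪, so the order is 2.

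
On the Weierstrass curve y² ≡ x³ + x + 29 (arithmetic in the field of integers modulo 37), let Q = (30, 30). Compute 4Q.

Double-and-add on 4 = (100)₂. Start with Q = (30, 30) for the leading 1-bit.
double: tangent at (30, 30): λ = (3·30² + 1)/(2·30) ≡ 0/23. 23⁻¹ ≡ 29 (mod 37), so λ ≡ 0·29 ≡ 0.
  x = λ² - 30 - 30 = 0 - 60 ≡ 14; y = λ·(30 - 14) - 30 ≡ 7. → (14, 7)
double: tangent at (14, 7): λ = (3·14² + 1)/(2·7) ≡ 34/14. 14⁻¹ ≡ 8 (mod 37), so λ ≡ 34·8 ≡ 13.
  x = λ² - 14 - 14 = 169 - 28 ≡ 30; y = λ·(14 - 30) - 7 ≡ 7. → (30, 7)

(30, 7)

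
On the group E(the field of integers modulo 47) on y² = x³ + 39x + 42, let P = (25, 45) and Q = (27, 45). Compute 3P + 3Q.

First 3P:
Repeated addition: build up to 3P.
2P: tangent at (25, 45): λ = (3·25² + 39)/(2·45) ≡ 34/43. 43⁻¹ ≡ 35 (mod 47) since 43·35 = 1505 ≡ 1, so λ ≡ 34·35 ≡ 15.
  x = λ² - 25 - 25 = 225 - 50 ≡ 34; y = λ·(25 - 34) - 45 ≡ 8. → (34, 8)
3P: (34, 8) + (25, 45). λ = (45 - 8)/(25 - 34) ≡ 37/38 mod 47. 38⁻¹ ≡ 26 (mod 47), so λ ≡ 22.
  x = λ² - 34 - 25 = 484 - 59 ≡ 2; y = λ·(34 - 2) - 8 ≡ 38. → (2, 38)
3P = (2, 38).
Next 3Q:
Repeated addition: build up to 3Q.
2Q: tangent at (27, 45): λ = (3·27² + 39)/(2·45) ≡ 17/43. 43⁻¹ ≡ 35 (mod 47) since 43·35 = 1505 ≡ 1, so λ ≡ 17·35 ≡ 31.
  x = λ² - 27 - 27 = 961 - 54 ≡ 14; y = λ·(27 - 14) - 45 ≡ 29. → (14, 29)
3Q: (14, 29) + (27, 45). λ = (45 - 29)/(27 - 14) ≡ 16/13 mod 47. 13⁻¹ ≡ 29 (mod 47), so λ ≡ 41.
  x = λ² - 14 - 27 = 1681 - 41 ≡ 42; y = λ·(14 - 42) - 29 ≡ 45. → (42, 45)
3Q = (42, 45).
Finally 3P + 3Q:
(2, 38) + (42, 45). λ = (45 - 38)/(42 - 2) ≡ 7/40 mod 47. 40⁻¹ ≡ 20 (mod 47), so λ ≡ 46.
  x = λ² - 2 - 42 = 2116 - 44 ≡ 4; y = λ·(2 - 4) - 38 ≡ 11. → (4, 11)

(4, 11)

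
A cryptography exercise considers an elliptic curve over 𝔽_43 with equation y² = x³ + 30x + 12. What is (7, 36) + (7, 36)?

tangent at (7, 36): λ = (3·7² + 30)/(2·36) ≡ 5/29. 29⁻¹ ≡ 3 (mod 43) since 29·3 = 87 ≡ 1, so λ ≡ 5·3 ≡ 15.
  x = λ² - 7 - 7 = 225 - 14 ≡ 39; y = λ·(7 - 39) - 36 ≡ 0. → (39, 0)

(39, 0)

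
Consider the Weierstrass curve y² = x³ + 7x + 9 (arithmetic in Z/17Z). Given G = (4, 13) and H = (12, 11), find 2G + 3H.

First 2G:
Repeated addition: build up to 2G.
2G: tangent at (4, 13): λ = (3·4² + 7)/(2·13) ≡ 4/9. 9⁻¹ ≡ 2 (mod 17), so λ ≡ 4·2 ≡ 8.
  x = λ² - 4 - 4 = 64 - 8 ≡ 5; y = λ·(4 - 5) - 13 ≡ 13. → (5, 13)
2G = (5, 13).
Next 3H:
Repeated addition: build up to 3H.
2H: tangent at (12, 11): λ = (3·12² + 7)/(2·11) ≡ 14/5. 5⁻¹ ≡ 7 (mod 17) since 5·7 = 35 ≡ 1, so λ ≡ 14·7 ≡ 13.
  x = λ² - 12 - 12 = 169 - 24 ≡ 9; y = λ·(12 - 9) - 11 ≡ 11. → (9, 11)
3H: (9, 11) + (12, 11). λ = (11 - 11)/(12 - 9) ≡ 0/3 mod 17. 3⁻¹ ≡ 6 (mod 17), so λ ≡ 0.
  x = λ² - 9 - 12 = 0 - 21 ≡ 13; y = λ·(9 - 13) - 11 ≡ 6. → (13, 6)
3H = (13, 6).
Finally 2G + 3H:
(5, 13) + (13, 6). λ = (6 - 13)/(13 - 5) ≡ 10/8 mod 17. 8⁻¹ ≡ 15 (mod 17), so λ ≡ 14.
  x = λ² - 5 - 13 = 196 - 18 ≡ 8; y = λ·(5 - 8) - 13 ≡ 13. → (8, 13)

(8, 13)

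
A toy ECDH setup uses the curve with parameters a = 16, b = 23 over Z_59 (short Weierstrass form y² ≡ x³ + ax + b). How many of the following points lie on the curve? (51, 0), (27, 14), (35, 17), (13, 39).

1

(51, 0): 0² ≡ 0, rhs ≡ 32 → off.
(27, 14): 14² ≡ 19, rhs ≡ 19 → on.
(35, 17): 17² ≡ 53, rhs ≡ 34 → off.
(13, 39): 39² ≡ 46, rhs ≡ 9 → off.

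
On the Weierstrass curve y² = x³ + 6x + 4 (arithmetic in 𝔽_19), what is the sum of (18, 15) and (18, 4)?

O

The two points share x = 18 and their y-coordinates satisfy 15 + 4 ≡ 0 (mod 19), so they are inverses. Their sum is the point at infinity.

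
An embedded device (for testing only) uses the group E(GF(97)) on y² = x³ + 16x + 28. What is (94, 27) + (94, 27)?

(7, 80)

tangent at (94, 27): λ = (3·94² + 16)/(2·27) ≡ 43/54. 54⁻¹ ≡ 9 (mod 97), so λ ≡ 43·9 ≡ 96.
  x = λ² - 94 - 94 = 9216 - 188 ≡ 7; y = λ·(94 - 7) - 27 ≡ 80. → (7, 80)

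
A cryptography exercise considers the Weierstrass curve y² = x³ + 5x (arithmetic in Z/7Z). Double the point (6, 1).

tangent at (6, 1): λ = (3·6² + 5)/(2·1) ≡ 1/2. 2⁻¹ ≡ 4 (mod 7), so λ ≡ 1·4 ≡ 4.
  x = λ² - 6 - 6 = 16 - 12 ≡ 4; y = λ·(6 - 4) - 1 ≡ 0. → (4, 0)

(4, 0)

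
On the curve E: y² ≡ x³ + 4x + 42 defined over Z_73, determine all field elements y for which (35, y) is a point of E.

none

x³ + 4x + 42 = 43057 ≡ 60 (mod 73).
60 is a non-residue mod 73; no y exists.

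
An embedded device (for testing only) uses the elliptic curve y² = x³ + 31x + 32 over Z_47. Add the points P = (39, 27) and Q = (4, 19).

(41, 37)

(39, 27) + (4, 19). λ = (19 - 27)/(4 - 39) ≡ 39/12 mod 47. 12⁻¹ ≡ 4 (mod 47), so λ ≡ 15.
  x = λ² - 39 - 4 = 225 - 43 ≡ 41; y = λ·(39 - 41) - 27 ≡ 37. → (41, 37)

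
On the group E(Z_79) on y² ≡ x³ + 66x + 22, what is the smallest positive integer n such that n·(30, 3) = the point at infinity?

3

2P: tangent at (30, 3): λ = (3·30² + 66)/(2·3) ≡ 1/6. 6⁻¹ ≡ 66 (mod 79), so λ ≡ 1·66 ≡ 66.
  x = λ² - 30 - 30 = 4356 - 60 ≡ 30; y = λ·(30 - 30) - 3 ≡ 76. → (30, 76)
3P: (30, 76) + (30, 3): same x and y₁ ≡ -y₂, so the sum is the point at infinity.
3P = the point at infinity, so the order is 3.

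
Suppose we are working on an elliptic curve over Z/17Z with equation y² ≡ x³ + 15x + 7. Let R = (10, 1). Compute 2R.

tangent at (10, 1): λ = (3·10² + 15)/(2·1) ≡ 9/2. 2⁻¹ ≡ 9 (mod 17) since 2·9 = 18 ≡ 1, so λ ≡ 9·9 ≡ 13.
  x = λ² - 10 - 10 = 169 - 20 ≡ 13; y = λ·(10 - 13) - 1 ≡ 11. → (13, 11)

(13, 11)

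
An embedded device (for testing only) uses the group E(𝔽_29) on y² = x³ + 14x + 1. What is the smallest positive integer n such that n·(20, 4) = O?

2P: tangent at (20, 4): λ = (3·20² + 14)/(2·4) ≡ 25/8. 8⁻¹ ≡ 11 (mod 29), so λ ≡ 25·11 ≡ 14.
  x = λ² - 20 - 20 = 196 - 40 ≡ 11; y = λ·(20 - 11) - 4 ≡ 6. → (11, 6)
3P: (11, 6) + (20, 4). λ = (4 - 6)/(20 - 11) ≡ 27/9 mod 29. 9⁻¹ ≡ 13 (mod 29), so λ ≡ 3.
  x = λ² - 11 - 20 = 9 - 31 ≡ 7; y = λ·(11 - 7) - 6 ≡ 6. → (7, 6)
4P: (7, 6) + (20, 4). λ = (4 - 6)/(20 - 7) ≡ 27/13 mod 29. 13⁻¹ ≡ 9 (mod 29) since 13·9 = 117 ≡ 1, so λ ≡ 11.
  x = λ² - 7 - 20 = 121 - 27 ≡ 7; y = λ·(7 - 7) - 6 ≡ 23. → (7, 23)
5P: (7, 23) + (20, 4). λ = (4 - 23)/(20 - 7) ≡ 10/13 mod 29. 13⁻¹ ≡ 9 (mod 29) since 13·9 = 117 ≡ 1, so λ ≡ 3.
  x = λ² - 7 - 20 = 9 - 27 ≡ 11; y = λ·(7 - 11) - 23 ≡ 23. → (11, 23)
6P: (11, 23) + (20, 4). λ = (4 - 23)/(20 - 11) ≡ 10/9 mod 29. 9⁻¹ ≡ 13 (mod 29), so λ ≡ 14.
  x = λ² - 11 - 20 = 196 - 31 ≡ 20; y = λ·(11 - 20) - 23 ≡ 25. → (20, 25)
7P: (20, 25) + (20, 4): same x and y₁ ≡ -y₂, so the sum is O.
7P = O, so the order is 7.

7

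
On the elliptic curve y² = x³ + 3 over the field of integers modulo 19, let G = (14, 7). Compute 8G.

(11, 17)

Double-and-add on 8 = (1000)₂. Start with G = (14, 7) for the leading 1-bit.
double: tangent at (14, 7): λ = (3·14² + 0)/(2·7) ≡ 18/14. 14⁻¹ ≡ 15 (mod 19), so λ ≡ 18·15 ≡ 4.
  x = λ² - 14 - 14 = 16 - 28 ≡ 7; y = λ·(14 - 7) - 7 ≡ 2. → (7, 2)
double: tangent at (7, 2): λ = (3·7² + 0)/(2·2) ≡ 14/4. 4⁻¹ ≡ 5 (mod 19) since 4·5 = 20 ≡ 1, so λ ≡ 14·5 ≡ 13.
  x = λ² - 7 - 7 = 169 - 14 ≡ 3; y = λ·(7 - 3) - 2 ≡ 12. → (3, 12)
double: tangent at (3, 12): λ = (3·3² + 0)/(2·12) ≡ 8/5. 5⁻¹ ≡ 4 (mod 19), so λ ≡ 8·4 ≡ 13.
  x = λ² - 3 - 3 = 169 - 6 ≡ 11; y = λ·(3 - 11) - 12 ≡ 17. → (11, 17)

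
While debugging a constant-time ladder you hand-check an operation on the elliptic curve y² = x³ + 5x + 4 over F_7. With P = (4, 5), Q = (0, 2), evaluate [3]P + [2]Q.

First 3P:
Repeated addition: build up to 3P.
2P: tangent at (4, 5): λ = (3·4² + 5)/(2·5) ≡ 4/3. 3⁻¹ ≡ 5 (mod 7), so λ ≡ 4·5 ≡ 6.
  x = λ² - 4 - 4 = 36 - 8 ≡ 0; y = λ·(4 - 0) - 5 ≡ 5. → (0, 5)
3P: (0, 5) + (4, 5). λ = (5 - 5)/(4 - 0) ≡ 0/4 mod 7. 4⁻¹ ≡ 2 (mod 7), so λ ≡ 0.
  x = λ² - 0 - 4 = 0 - 4 ≡ 3; y = λ·(0 - 3) - 5 ≡ 2. → (3, 2)
3P = (3, 2).
Next 2Q:
Repeated addition: build up to 2Q.
2Q: tangent at (0, 2): λ = (3·0² + 5)/(2·2) ≡ 5/4. 4⁻¹ ≡ 2 (mod 7), so λ ≡ 5·2 ≡ 3.
  x = λ² - 0 - 0 = 9 - 0 ≡ 2; y = λ·(0 - 2) - 2 ≡ 6. → (2, 6)
2Q = (2, 6).
Finally 3P + 2Q:
(3, 2) + (2, 6). λ = (6 - 2)/(2 - 3) ≡ 4/6 mod 7. 6⁻¹ ≡ 6 (mod 7) since 6·6 = 36 ≡ 1, so λ ≡ 3.
  x = λ² - 3 - 2 = 9 - 5 ≡ 4; y = λ·(3 - 4) - 2 ≡ 2. → (4, 2)

(4, 2)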